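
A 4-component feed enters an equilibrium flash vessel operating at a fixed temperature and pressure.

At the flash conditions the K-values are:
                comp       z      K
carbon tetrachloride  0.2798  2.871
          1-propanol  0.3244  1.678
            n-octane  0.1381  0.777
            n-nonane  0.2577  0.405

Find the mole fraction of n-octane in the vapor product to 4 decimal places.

Newton iteration, ψ⁰ = 0.5:
  ψ = 0.5000: g = 0.18181, g' = -0.5382 → ψ = 0.8378
  ψ = 0.8378: g = 0.00055, g' = -0.5824 → ψ = 0.8387
Converged at ψ = 0.8387.
Compositions from xᵢ = zᵢ/(1+ψ(Kᵢ−1)), yᵢ = Kᵢxᵢ:
  carbon tetrachloride: x = 0.1089, y = 0.3127
  1-propanol: x = 0.2068, y = 0.3470
  n-octane: x = 0.1699, y = 0.1320
  n-nonane: x = 0.5144, y = 0.2083

y_n-octane = 0.1320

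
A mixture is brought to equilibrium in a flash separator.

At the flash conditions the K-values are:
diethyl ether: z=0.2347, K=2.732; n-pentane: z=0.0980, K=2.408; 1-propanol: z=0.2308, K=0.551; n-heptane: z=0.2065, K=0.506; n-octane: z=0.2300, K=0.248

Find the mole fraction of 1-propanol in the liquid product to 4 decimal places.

Newton–Raphson from ψ = 0.5:
  ψ = 0.5000: g = -0.24746, g' = -0.7694 → ψ = 0.1784
  ψ = 0.1784: g = -0.00343, g' = -0.8241 → ψ = 0.1742
Converged at ψ = 0.1742.
Compositions from xᵢ = zᵢ/(1+ψ(Kᵢ−1)), yᵢ = Kᵢxᵢ:
  diethyl ether: x = 0.1803, y = 0.4926
  n-pentane: x = 0.0787, y = 0.1895
  1-propanol: x = 0.2504, y = 0.1380
  n-heptane: x = 0.2259, y = 0.1143
  n-octane: x = 0.2647, y = 0.0656

x_1-propanol = 0.2504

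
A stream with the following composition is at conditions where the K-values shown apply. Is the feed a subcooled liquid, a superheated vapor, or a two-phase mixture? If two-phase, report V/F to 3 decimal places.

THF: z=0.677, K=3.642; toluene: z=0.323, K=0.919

ΣzᵢKᵢ = 2.762; Σzᵢ/Kᵢ = 0.537.
Since Σzᵢ/Kᵢ < 1 the mixture is above its dew point — single vapor phase.

superheated vapor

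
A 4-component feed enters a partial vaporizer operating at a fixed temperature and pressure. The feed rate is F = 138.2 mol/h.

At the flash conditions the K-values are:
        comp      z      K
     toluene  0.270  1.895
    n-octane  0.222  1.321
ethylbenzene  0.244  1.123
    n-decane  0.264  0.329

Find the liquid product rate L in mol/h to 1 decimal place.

L = 72.7 mol/h

Let β = V/F and solve Σ zᵢ(Kᵢ−1)/(1+β(Kᵢ−1)) = 0.
Feasibility: ΣzᵢKᵢ = 1.166, Σzᵢ/Kᵢ = 1.330 — both > 1, two phases present.
Iterate (Newton) starting at β = 0.5:
  β = 0.500: g = -0.0100, g' = -0.393 → β = 0.475
  β = 0.475: g = -0.0001, g' = -0.383 → β = 0.474
Converged at β = 0.474.
Then V = β·F = 0.4743·138.2 = 65.5 mol/h and L = F − V = 72.7 mol/h.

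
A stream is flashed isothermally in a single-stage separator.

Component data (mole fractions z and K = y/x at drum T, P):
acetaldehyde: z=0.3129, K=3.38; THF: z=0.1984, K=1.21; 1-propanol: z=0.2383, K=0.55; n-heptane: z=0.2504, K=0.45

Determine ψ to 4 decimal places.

Rachford–Rice: g(ψ) = Σ zᵢ(Kᵢ−1)/(1+ψ(Kᵢ−1)) = 0.
g(0) = ΣzᵢKᵢ − 1 = 0.5414 and g(1) = 1 − Σzᵢ/Kᵢ = -0.2463, so a root lies in (0, 1).
Newton–Raphson from ψ = 0.57:
  ψ = 0.5700: g = 0.00838, g' = -0.5741 → ψ = 0.5846
Converged at ψ = 0.5846.

ψ = 0.5846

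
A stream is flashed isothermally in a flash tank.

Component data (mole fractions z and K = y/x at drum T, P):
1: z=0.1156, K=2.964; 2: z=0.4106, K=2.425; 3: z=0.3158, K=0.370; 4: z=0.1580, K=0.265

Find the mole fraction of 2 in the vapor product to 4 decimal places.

y_2 = 0.5915

Rachford–Rice: g(V/F) = Σ zᵢ(Kᵢ−1)/(1+V/F(Kᵢ−1)) = 0.
Check two-phase: ΣzᵢKᵢ = 1.4971 > 1 and Σzᵢ/Kᵢ = 1.6581 > 1, so g(0) = 0.4971 > 0 and g(1) = -0.6581 < 0.
Iterate (Newton) starting at V/F = 0.5:
  V/F = 0.5000: g = -0.01783, g' = -0.8783 → V/F = 0.4797
  V/F = 0.4797: g = -0.00005, g' = -0.8734 → V/F = 0.4796
Converged at V/F = 0.4796.
Compositions from xᵢ = zᵢ/(1+V/F(Kᵢ−1)), yᵢ = Kᵢxᵢ:
  1: x = 0.0595, y = 0.1764
  2: x = 0.2439, y = 0.5915
  3: x = 0.4525, y = 0.1674
  4: x = 0.2440, y = 0.0647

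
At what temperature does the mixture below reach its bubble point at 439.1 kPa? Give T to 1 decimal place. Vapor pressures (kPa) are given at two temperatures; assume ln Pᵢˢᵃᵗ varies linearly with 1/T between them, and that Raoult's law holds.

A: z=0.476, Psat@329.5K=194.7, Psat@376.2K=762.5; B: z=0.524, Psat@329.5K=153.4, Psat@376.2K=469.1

Bubble-point temperature: ΣzᵢPᵢˢᵃᵗ(T) = P. Interpolate ln Pᵢˢᵃᵗ = aᵢ + bᵢ/T.
  T = 329.5 K: ΣzᵢPᵢˢᵃᵗ = 173.06 kPa
  T = 376.2 K: ΣzᵢPᵢˢᵃᵗ = 608.76 kPa
  T = 352.9 K: ΣzᵢPᵢˢᵃᵗ = 338.19 kPa
  T = 364.5 K: ΣzᵢPᵢˢᵃᵗ = 457.26 kPa
  T = 358.7 K: ΣzᵢPᵢˢᵃᵗ = 394.16 kPa
  T = 361.6 K: ΣzᵢPᵢˢᵃᵗ = 424.78 kPa
Interpolating between 361.6 K and 364.5 K gives T ≈ 362.9 K.

T = 362.9 K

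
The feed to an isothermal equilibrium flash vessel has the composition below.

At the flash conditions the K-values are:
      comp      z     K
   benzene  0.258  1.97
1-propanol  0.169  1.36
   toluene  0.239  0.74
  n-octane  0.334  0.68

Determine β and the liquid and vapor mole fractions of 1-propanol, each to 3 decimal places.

Rachford–Rice: g(β) = Σ zᵢ(Kᵢ−1)/(1+β(Kᵢ−1)) = 0.
Feasibility: ΣzᵢKᵢ = 1.142, Σzᵢ/Kᵢ = 1.069 — both > 1, two phases present.
Newton–Raphson from β = 0.6:
  β = 0.600: g = 0.0023, g' = -0.187 → β = 0.612
Converged at β = 0.612.
Compositions from xᵢ = zᵢ/(1+β(Kᵢ−1)), yᵢ = Kᵢxᵢ:
  benzene: x = 0.162, y = 0.319
  1-propanol: x = 0.138, y = 0.188
  toluene: x = 0.284, y = 0.210
  n-octane: x = 0.415, y = 0.282

β = 0.612, x_1-propanol = 0.138, y_1-propanol = 0.188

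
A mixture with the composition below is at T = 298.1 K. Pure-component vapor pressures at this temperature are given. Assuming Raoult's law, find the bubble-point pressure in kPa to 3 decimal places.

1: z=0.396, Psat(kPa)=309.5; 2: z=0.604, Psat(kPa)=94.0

Pbub = 179.338 kPa

At the bubble point ψ → 0, so ΣzᵢKᵢ = 1 with Kᵢ = Pᵢˢᵃᵗ/P ⇒ P = ΣzᵢPᵢˢᵃᵗ.
P = 0.396·309.5 + 0.604·94.0 = 179.338 kPa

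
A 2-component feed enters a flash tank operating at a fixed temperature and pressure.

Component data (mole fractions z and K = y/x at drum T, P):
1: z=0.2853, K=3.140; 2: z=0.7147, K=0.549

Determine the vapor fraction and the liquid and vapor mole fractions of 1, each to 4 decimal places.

ψ = 0.2986, x_1 = 0.1741, y_1 = 0.5466

Let ψ = V/F and solve Σ zᵢ(Kᵢ−1)/(1+ψ(Kᵢ−1)) = 0.
Feasibility: ΣzᵢKᵢ = 1.2882, Σzᵢ/Kᵢ = 1.3927 — both > 1, two phases present.
Iterate (Newton) starting at ψ = 0.68:
  ψ = 0.6800: g = -0.21623, g' = -0.5192 → ψ = 0.2635
  ψ = 0.2635: g = 0.02460, g' = -0.7214 → ψ = 0.2976
  ψ = 0.2976: g = 0.00070, g' = -0.6816 → ψ = 0.2986
Converged at ψ = 0.2986.
Compositions from xᵢ = zᵢ/(1+ψ(Kᵢ−1)), yᵢ = Kᵢxᵢ:
  1: x = 0.1741, y = 0.5466
  2: x = 0.8259, y = 0.4534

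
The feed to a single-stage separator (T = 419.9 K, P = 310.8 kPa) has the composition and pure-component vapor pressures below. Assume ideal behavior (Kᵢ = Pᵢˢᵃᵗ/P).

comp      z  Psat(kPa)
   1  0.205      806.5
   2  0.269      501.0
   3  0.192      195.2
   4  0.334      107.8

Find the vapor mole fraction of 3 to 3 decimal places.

y_3 = 0.137

Raoult's law: Kᵢ = Pᵢˢᵃᵗ/P = Pᵢˢᵃᵗ/310.8.
  K_1 = 806.5/310.8 = 2.59492, K_2 = 501.0/310.8 = 1.61197, K_3 = 195.2/310.8 = 0.62806, K_4 = 107.8/310.8 = 0.34685
Material balance + equilibrium reduce to Σ zᵢ(Kᵢ−1)/(1+β(Kᵢ−1)) = 0.
Check two-phase: ΣzᵢKᵢ = 1.202 > 1 and Σzᵢ/Kᵢ = 1.515 > 1, so g(0) = 0.202 > 0 and g(1) = -0.515 < 0.
Iterate (Newton) starting at β = 0.34:
  β = 0.340: g = -0.0139, g' = -0.559 → β = 0.315
Converged at β = 0.315.
Compositions from xᵢ = zᵢ/(1+β(Kᵢ−1)), yᵢ = Kᵢxᵢ:
  1: x = 0.136, y = 0.354
  2: x = 0.226, y = 0.364
  3: x = 0.217, y = 0.137
  4: x = 0.421, y = 0.146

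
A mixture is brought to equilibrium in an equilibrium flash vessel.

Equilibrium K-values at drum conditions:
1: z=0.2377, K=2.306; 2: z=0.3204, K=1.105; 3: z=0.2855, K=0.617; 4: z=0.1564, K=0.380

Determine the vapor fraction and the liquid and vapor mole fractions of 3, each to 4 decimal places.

ψ = 0.3368, x_3 = 0.3278, y_3 = 0.2022

Newton–Raphson from ψ = 0.53:
  ψ = 0.5300: g = -0.06630, g' = -0.3441 → ψ = 0.3373
  ψ = 0.3373: g = -0.00018, g' = -0.3500 → ψ = 0.3368
Converged at ψ = 0.3368.
Compositions from xᵢ = zᵢ/(1+ψ(Kᵢ−1)), yᵢ = Kᵢxᵢ:
  1: x = 0.1651, y = 0.3807
  2: x = 0.3095, y = 0.3419
  3: x = 0.3278, y = 0.2022
  4: x = 0.1977, y = 0.0751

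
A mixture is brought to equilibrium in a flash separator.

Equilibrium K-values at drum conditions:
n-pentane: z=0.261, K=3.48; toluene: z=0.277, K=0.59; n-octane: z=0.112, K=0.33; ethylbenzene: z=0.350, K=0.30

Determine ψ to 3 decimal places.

Rachford–Rice: g(ψ) = Σ zᵢ(Kᵢ−1)/(1+ψ(Kᵢ−1)) = 0.
Feasibility: ΣzᵢKᵢ = 1.214, Σzᵢ/Kᵢ = 2.051 — both > 1, two phases present.
Newton iteration, ψ⁰ = 0.55:
  ψ = 0.550: g = -0.3900, g' = -0.944 → ψ = 0.137
  ψ = 0.137: g = 0.0092, g' = -1.217 → ψ = 0.145
Converged at ψ = 0.145.

ψ = 0.145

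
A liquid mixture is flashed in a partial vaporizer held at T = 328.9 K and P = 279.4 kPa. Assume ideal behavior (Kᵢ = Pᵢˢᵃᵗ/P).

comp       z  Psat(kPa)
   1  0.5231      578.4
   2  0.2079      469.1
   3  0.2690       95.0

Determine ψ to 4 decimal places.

ψ = 0.8225

Raoult's law: Kᵢ = Pᵢˢᵃᵗ/P = Pᵢˢᵃᵗ/279.4.
  K_1 = 578.4/279.4 = 2.070150, K_2 = 469.1/279.4 = 1.678955, K_3 = 95.0/279.4 = 0.340014
Material balance + equilibrium reduce to Σ zᵢ(Kᵢ−1)/(1+ψ(Kᵢ−1)) = 0.
Feasibility: ΣzᵢKᵢ = 1.5234, Σzᵢ/Kᵢ = 1.1677 — both > 1, two phases present.
Iterate (Newton) starting at ψ = 0.5:
  ψ = 0.5000: g = 0.20507, g' = -0.5687 → ψ = 0.8606
  ψ = 0.8606: g = -0.03047, g' = -0.8284 → ψ = 0.8239
  ψ = 0.8239: g = -0.00108, g' = -0.7714 → ψ = 0.8225
Converged at ψ = 0.8225.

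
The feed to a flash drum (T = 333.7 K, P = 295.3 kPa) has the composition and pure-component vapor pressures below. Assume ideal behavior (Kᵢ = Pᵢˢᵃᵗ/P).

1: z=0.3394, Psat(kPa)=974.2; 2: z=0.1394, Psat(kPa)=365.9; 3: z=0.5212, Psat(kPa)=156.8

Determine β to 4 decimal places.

Raoult's law: Kᵢ = Pᵢˢᵃᵗ/P = Pᵢˢᵃᵗ/295.3.
  K_1 = 974.2/295.3 = 3.299018, K_2 = 365.9/295.3 = 1.239079, K_3 = 156.8/295.3 = 0.530985
Material balance + equilibrium reduce to Σ zᵢ(Kᵢ−1)/(1+β(Kᵢ−1)) = 0.
g(0) = ΣzᵢKᵢ − 1 = 0.5692 and g(1) = 1 − Σzᵢ/Kᵢ = -0.1970, so a root lies in (0, 1).
Iterate (Newton) starting at β = 0.5:
  β = 0.5000: g = 0.07344, g' = -0.5903 → β = 0.6244
  β = 0.6244: g = 0.00368, g' = -0.5377 → β = 0.6313
Converged at β = 0.6313.

β = 0.6313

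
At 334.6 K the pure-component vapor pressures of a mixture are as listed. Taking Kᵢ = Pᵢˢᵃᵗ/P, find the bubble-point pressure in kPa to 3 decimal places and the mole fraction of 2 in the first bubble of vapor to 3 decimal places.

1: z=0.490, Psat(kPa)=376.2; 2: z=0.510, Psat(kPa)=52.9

Pbub = 211.317 kPa, y_2 = 0.128

At the bubble point ψ → 0, so ΣzᵢKᵢ = 1 with Kᵢ = Pᵢˢᵃᵗ/P ⇒ P = ΣzᵢPᵢˢᵃᵗ.
P = 0.490·376.2 + 0.510·52.9 = 211.317 kPa
yᵢ = zᵢPᵢˢᵃᵗ/P ⇒ y_2 = 0.510·52.9/211.317 = 0.128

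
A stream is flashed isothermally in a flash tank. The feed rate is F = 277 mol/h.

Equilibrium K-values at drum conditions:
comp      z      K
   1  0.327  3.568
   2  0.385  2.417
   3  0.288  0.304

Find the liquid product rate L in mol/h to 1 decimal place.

Rachford–Rice: g(β) = Σ zᵢ(Kᵢ−1)/(1+β(Kᵢ−1)) = 0.
Feasibility: ΣzᵢKᵢ = 2.185, Σzᵢ/Kᵢ = 1.198 — both > 1, two phases present.
Newton–Raphson from β = 0.5:
  β = 0.500: g = 0.3795, g' = -1.006 → β = 0.877
  β = 0.877: g = -0.0132, g' = -1.277 → β = 0.867
Converged at β = 0.867.
Then V = β·F = 0.8667·277 = 240.1 mol/h and L = F − V = 36.9 mol/h.

L = 36.9 mol/h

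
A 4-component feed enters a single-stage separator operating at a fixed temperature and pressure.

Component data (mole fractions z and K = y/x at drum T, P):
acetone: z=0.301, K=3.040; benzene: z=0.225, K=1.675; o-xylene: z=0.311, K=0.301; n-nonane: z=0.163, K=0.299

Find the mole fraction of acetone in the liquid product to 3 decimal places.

Let ψ = V/F and solve Σ zᵢ(Kᵢ−1)/(1+ψ(Kᵢ−1)) = 0.
Feasibility: ΣzᵢKᵢ = 1.434, Σzᵢ/Kᵢ = 1.812 — both > 1, two phases present.
Iterate (Newton) starting at ψ = 0.31:
  ψ = 0.310: g = 0.0782, g' = -0.919 → ψ = 0.395
  ψ = 0.395: g = 0.0015, g' = -0.891 → ψ = 0.397
Converged at ψ = 0.397.
Compositions from xᵢ = zᵢ/(1+ψ(Kᵢ−1)), yᵢ = Kᵢxᵢ:
  acetone: x = 0.166, y = 0.506
  benzene: x = 0.177, y = 0.297
  o-xylene: x = 0.430, y = 0.130
  n-nonane: x = 0.226, y = 0.068

x_acetone = 0.166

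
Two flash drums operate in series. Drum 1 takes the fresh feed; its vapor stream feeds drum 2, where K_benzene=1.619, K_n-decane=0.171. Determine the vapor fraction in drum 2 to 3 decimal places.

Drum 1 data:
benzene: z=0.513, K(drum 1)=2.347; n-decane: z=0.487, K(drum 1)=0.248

V/F (drum 2) = 0.757

Drum 1:
Binary case is linear: z₁(K₁−1)(1+ψ₁(K₂−1)) + z₂(K₂−1)(1+ψ₁(K₁−1)) = 0
⇒ ψ₁ = [z₁(K₁−1)+z₂(K₂−1)] / [−(K₁−1)(K₂−1)] = 0.3248/1.0129 = 0.321
Drum-1 compositions:
  benzene: x = 0.358, y = 0.841
  n-decane: x = 0.642, y = 0.159
Drum-2 feed = drum-1 vapor: z₂ = (0.8408, 0.1592).
Drum 2:
Rachford–Rice: g(ψ₂) = Σ zᵢ(Kᵢ−1)/(1+ψ₂(Kᵢ−1)) = 0.
Feasibility: ΣzᵢKᵢ = 1.389, Σzᵢ/Kᵢ = 1.450 — both > 1, two phases present.
Binary case is linear: z₁(K₁−1)(1+ψ₂(K₂−1)) + z₂(K₂−1)(1+ψ₂(K₁−1)) = 0
⇒ ψ₂ = [z₁(K₁−1)+z₂(K₂−1)] / [−(K₁−1)(K₂−1)] = 0.3886/0.5132 = 0.757
  benzene: x = 0.573, y = 0.927
  n-decane: x = 0.427, y = 0.073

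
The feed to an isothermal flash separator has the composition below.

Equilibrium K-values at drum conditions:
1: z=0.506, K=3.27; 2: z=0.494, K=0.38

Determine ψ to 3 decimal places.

Binary case is linear: z₁(K₁−1)(1+ψ(K₂−1)) + z₂(K₂−1)(1+ψ(K₁−1)) = 0
⇒ ψ = [z₁(K₁−1)+z₂(K₂−1)] / [−(K₁−1)(K₂−1)] = 0.8423/1.4074 = 0.599

ψ = 0.599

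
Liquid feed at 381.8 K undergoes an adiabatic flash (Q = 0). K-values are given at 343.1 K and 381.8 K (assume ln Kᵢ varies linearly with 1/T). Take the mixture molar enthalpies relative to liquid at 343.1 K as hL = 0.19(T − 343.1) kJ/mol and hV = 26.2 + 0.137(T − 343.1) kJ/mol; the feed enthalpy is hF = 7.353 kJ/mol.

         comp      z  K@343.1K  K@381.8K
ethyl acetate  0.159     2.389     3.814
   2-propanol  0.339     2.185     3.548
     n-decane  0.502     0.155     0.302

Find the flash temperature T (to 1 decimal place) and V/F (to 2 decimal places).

Adiabatic flash: solve Rachford–Rice at each trial T, then check hF = ψ·hV(T) + (1−ψ)·hL(T).
  T = 343.1 K: K = (2.389, 2.185, 0.155), RR gives ψ = 0.187, H_out = 4.909 kJ/mol
  T = 381.8 K: K = (3.814, 3.548, 0.302), RR gives ψ = 0.523, H_out = 19.972 kJ/mol
  T = 362.5 K: K = (3.058, 2.822, 0.220), RR gives ψ = 0.374, H_out = 13.098 kJ/mol
  T = 352.8 K: K = (2.712, 2.492, 0.186), RR gives ψ = 0.290, H_out = 9.288 kJ/mol
  T = 348.0 K: K = (2.549, 2.337, 0.170), RR gives ψ = 0.242, H_out = 7.216 kJ/mol
  T = 350.4 K: K = (2.630, 2.414, 0.178), RR gives ψ = 0.267, H_out = 8.272 kJ/mol
Linear interpolation between T = 348.0 (H_out = 7.216) and T = 350.4 (H_out = 8.272) on hF = 7.353 gives T ≈ 348.3 K, at which ψ = 0.25.

T = 348.3 K, V/F = 0.25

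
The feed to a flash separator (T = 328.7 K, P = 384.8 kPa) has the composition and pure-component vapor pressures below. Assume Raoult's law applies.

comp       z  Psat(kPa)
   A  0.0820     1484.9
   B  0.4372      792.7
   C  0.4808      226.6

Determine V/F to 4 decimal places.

Raoult's law: Kᵢ = Pᵢˢᵃᵗ/P = Pᵢˢᵃᵗ/384.8.
  K_A = 1484.9/384.8 = 3.858888, K_B = 792.7/384.8 = 2.060031, K_C = 226.6/384.8 = 0.588877
Rachford–Rice: g(V/F) = Σ zᵢ(Kᵢ−1)/(1+V/F(Kᵢ−1)) = 0.
g(0) = ΣzᵢKᵢ − 1 = 0.5002 and g(1) = 1 − Σzᵢ/Kᵢ = -0.0499, so a root lies in (0, 1).
Newton–Raphson from V/F = 0.5:
  V/F = 0.5000: g = 0.15058, g' = -0.4522 → V/F = 0.8330
  V/F = 0.8330: g = 0.01482, g' = -0.3851 → V/F = 0.8715
Converged at V/F = 0.8715.

V/F = 0.8715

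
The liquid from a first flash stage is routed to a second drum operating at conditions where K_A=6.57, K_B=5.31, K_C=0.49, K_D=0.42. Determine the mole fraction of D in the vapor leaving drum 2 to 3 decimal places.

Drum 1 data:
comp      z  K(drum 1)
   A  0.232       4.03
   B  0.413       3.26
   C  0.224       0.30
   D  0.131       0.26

Drum 1:
Rachford–Rice: g(ψ₁) = Σ zᵢ(Kᵢ−1)/(1+ψ₁(Kᵢ−1)) = 0.
Feasibility: ΣzᵢKᵢ = 2.383, Σzᵢ/Kᵢ = 1.435 — both > 1, two phases present.
Iterate (Newton) starting at ψ₁ = 0.51:
  ψ₁ = 0.510: g = 0.3102, g' = -1.235 → ψ₁ = 0.761
  ψ₁ = 0.761: g = -0.0020, g' = -1.359 → ψ₁ = 0.760
Converged at ψ₁ = 0.760.
Drum-1 compositions:
  A: x = 0.070, y = 0.283
  B: x = 0.152, y = 0.496
  C: x = 0.478, y = 0.144
  D: x = 0.299, y = 0.078
Drum-2 feed = drum-1 liquid: z₂ = (0.0703, 0.1520, 0.4785, 0.2993).
Drum 2:
Rachford–Rice: g(ψ₂) = Σ zᵢ(Kᵢ−1)/(1+ψ₂(Kᵢ−1)) = 0.
Feasibility: ΣzᵢKᵢ = 1.629, Σzᵢ/Kᵢ = 1.728 — both > 1, two phases present.
Iterate (Newton) starting at ψ₂ = 0.47:
  ψ₂ = 0.470: g = -0.2349, g' = -0.881 → ψ₂ = 0.203
  ψ₂ = 0.203: g = 0.0638, g' = -1.566 → ψ₂ = 0.244
  ψ₂ = 0.244: g = 0.0044, g' = -1.362 → ψ₂ = 0.247
Converged at ψ₂ = 0.247.
  A: x = 0.030, y = 0.194
  B: x = 0.074, y = 0.391
  C: x = 0.548, y = 0.268
  D: x = 0.349, y = 0.147

y_D (drum 2) = 0.147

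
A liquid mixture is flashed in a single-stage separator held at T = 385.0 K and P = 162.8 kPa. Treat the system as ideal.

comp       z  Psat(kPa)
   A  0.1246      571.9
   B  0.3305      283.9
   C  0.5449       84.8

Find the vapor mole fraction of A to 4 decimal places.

Raoult's law: Kᵢ = Pᵢˢᵃᵗ/P = Pᵢˢᵃᵗ/162.8.
  K_A = 571.9/162.8 = 3.512899, K_B = 283.9/162.8 = 1.743857, K_C = 84.8/162.8 = 0.520885
Rachford–Rice: g(V/F) = Σ zᵢ(Kᵢ−1)/(1+V/F(Kᵢ−1)) = 0.
g(0) = ΣzᵢKᵢ − 1 = 0.2979 and g(1) = 1 − Σzᵢ/Kᵢ = -0.2711, so a root lies in (0, 1).
Newton iteration, V/F⁰ = 0.4:
  V/F = 0.4000: g = 0.02266, g' = -0.4957 → V/F = 0.4457
  V/F = 0.4457: g = 0.00037, g' = -0.4804 → V/F = 0.4465
Converged at V/F = 0.4465.
Compositions from xᵢ = zᵢ/(1+V/F(Kᵢ−1)), yᵢ = Kᵢxᵢ:
  A: x = 0.0587, y = 0.2063
  B: x = 0.2481, y = 0.4327
  C: x = 0.6932, y = 0.3611

y_A = 0.2063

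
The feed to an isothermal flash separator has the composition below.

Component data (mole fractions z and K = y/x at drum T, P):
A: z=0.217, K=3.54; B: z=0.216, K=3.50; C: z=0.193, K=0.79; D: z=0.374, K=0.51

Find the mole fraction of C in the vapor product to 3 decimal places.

Rachford–Rice: g(β) = Σ zᵢ(Kᵢ−1)/(1+β(Kᵢ−1)) = 0.
g(0) = ΣzᵢKᵢ − 1 = 0.867 and g(1) = 1 − Σzᵢ/Kᵢ = -0.101, so a root lies in (0, 1).
Iterate (Newton) starting at β = 0.49:
  β = 0.490: g = 0.2019, g' = -0.717 → β = 0.772
  β = 0.772: g = 0.0275, g' = -0.561 → β = 0.821
Converged at β = 0.821.
Compositions from xᵢ = zᵢ/(1+β(Kᵢ−1)), yᵢ = Kᵢxᵢ:
  A: x = 0.070, y = 0.249
  B: x = 0.071, y = 0.248
  C: x = 0.233, y = 0.184
  D: x = 0.626, y = 0.319

y_C = 0.184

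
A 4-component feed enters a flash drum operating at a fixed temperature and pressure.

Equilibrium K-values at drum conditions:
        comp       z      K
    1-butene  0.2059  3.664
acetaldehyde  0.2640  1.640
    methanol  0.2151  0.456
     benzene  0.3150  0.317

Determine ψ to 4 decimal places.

Let ψ = V/F and solve Σ zᵢ(Kᵢ−1)/(1+ψ(Kᵢ−1)) = 0.
Check two-phase: ΣzᵢKᵢ = 1.3853 > 1 and Σzᵢ/Kᵢ = 1.6826 > 1, so g(0) = 0.3853 > 0 and g(1) = -0.6826 < 0.
Newton iteration, ψ⁰ = 0.5:
  ψ = 0.5000: g = -0.12424, g' = -0.7897 → ψ = 0.3427
  ψ = 0.3427: g = 0.00060, g' = -0.8187 → ψ = 0.3434
Converged at ψ = 0.3434.

ψ = 0.3434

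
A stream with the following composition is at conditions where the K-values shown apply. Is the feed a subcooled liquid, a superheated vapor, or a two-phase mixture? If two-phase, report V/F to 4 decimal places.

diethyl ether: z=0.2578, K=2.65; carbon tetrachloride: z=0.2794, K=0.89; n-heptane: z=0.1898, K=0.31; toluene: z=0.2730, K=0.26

ΣzᵢKᵢ = 1.0617; Σzᵢ/Kᵢ = 2.0735.
Both exceed 1, so a two-phase solution exists.
Let ψ = V/F and solve Σ zᵢ(Kᵢ−1)/(1+ψ(Kᵢ−1)) = 0.
Newton–Raphson from ψ = 0.5:
  ψ = 0.5000: g = -0.32005, g' = -0.8018 → ψ = 0.1008
  ψ = 0.1008: g = -0.02545, g' = -0.7983 → ψ = 0.0690
  ψ = 0.0690: g = 0.00056, g' = -0.8348 → ψ = 0.0696
Converged at ψ = 0.0696.

two-phase, V/F = 0.0696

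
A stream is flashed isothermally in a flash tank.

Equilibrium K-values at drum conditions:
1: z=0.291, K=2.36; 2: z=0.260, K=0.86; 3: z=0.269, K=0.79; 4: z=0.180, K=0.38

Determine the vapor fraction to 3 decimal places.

Rachford–Rice: g(ψ) = Σ zᵢ(Kᵢ−1)/(1+ψ(Kᵢ−1)) = 0.
Check two-phase: ΣzᵢKᵢ = 1.191 > 1 and Σzᵢ/Kᵢ = 1.240 > 1, so g(0) = 0.191 > 0 and g(1) = -0.240 < 0.
Newton iteration, ψ⁰ = 0.62:
  ψ = 0.620: g = -0.0714, g' = -0.363 → ψ = 0.423
  ψ = 0.423: g = -0.0008, g' = -0.364 → ψ = 0.421
Converged at ψ = 0.421.

ψ = 0.421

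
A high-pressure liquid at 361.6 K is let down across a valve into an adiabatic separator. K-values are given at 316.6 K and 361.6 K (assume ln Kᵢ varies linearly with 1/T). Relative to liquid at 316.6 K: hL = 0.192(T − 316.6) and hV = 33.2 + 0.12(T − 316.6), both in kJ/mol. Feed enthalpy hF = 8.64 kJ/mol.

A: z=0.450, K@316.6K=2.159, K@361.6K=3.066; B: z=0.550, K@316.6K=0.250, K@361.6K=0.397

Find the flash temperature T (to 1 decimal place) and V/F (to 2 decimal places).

Adiabatic flash: solve Rachford–Rice at each trial T, then check hF = ψ·hV(T) + (1−ψ)·hL(T).
  T = 316.6 K: K = (2.159, 0.250), RR gives ψ = 0.125, H_out = 4.165 kJ/mol
  T = 361.6 K: K = (3.066, 0.397), RR gives ψ = 0.480, H_out = 23.022 kJ/mol
  T = 339.1 K: K = (2.603, 0.320), RR gives ψ = 0.319, H_out = 14.380 kJ/mol
  T = 327.9 K: K = (2.379, 0.284), RR gives ψ = 0.230, H_out = 9.614 kJ/mol
  T = 322.2 K: K = (2.267, 0.267), RR gives ψ = 0.180, H_out = 6.968 kJ/mol
  T = 325.0 K: K = (2.322, 0.275), RR gives ψ = 0.205, H_out = 8.291 kJ/mol
  T = 326.4 K: K = (2.350, 0.280), RR gives ψ = 0.217, H_out = 8.935 kJ/mol
Linear interpolation between T = 325.0 (H_out = 8.291) and T = 326.4 (H_out = 8.935) on hF = 8.64 gives T ≈ 325.8 K, at which ψ = 0.21.

T = 325.8 K, V/F = 0.21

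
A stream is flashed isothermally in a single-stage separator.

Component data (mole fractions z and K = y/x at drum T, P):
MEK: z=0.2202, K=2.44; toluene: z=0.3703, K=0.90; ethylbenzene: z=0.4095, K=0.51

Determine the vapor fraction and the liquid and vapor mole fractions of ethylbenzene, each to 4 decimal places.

Newton–Raphson from ψ = 0.5:
  ψ = 0.5000: g = -0.12039, g' = -0.3309 → ψ = 0.1362
  ψ = 0.1362: g = 0.01255, g' = -0.4358 → ψ = 0.1650
  ψ = 0.1650: g = 0.00026, g' = -0.4183 → ψ = 0.1656
Converged at ψ = 0.1656.
Compositions from xᵢ = zᵢ/(1+ψ(Kᵢ−1)), yᵢ = Kᵢxᵢ:
  MEK: x = 0.1778, y = 0.4338
  toluene: x = 0.3765, y = 0.3389
  ethylbenzene: x = 0.4457, y = 0.2273

ψ = 0.1656, x_ethylbenzene = 0.4457, y_ethylbenzene = 0.2273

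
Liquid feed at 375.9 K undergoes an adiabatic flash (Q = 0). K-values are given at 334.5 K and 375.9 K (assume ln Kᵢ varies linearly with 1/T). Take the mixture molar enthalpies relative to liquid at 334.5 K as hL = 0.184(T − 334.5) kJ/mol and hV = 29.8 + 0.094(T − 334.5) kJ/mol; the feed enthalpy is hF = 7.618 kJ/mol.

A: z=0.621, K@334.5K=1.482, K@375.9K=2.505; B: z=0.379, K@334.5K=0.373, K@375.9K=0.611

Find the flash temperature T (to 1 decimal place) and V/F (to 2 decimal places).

T = 335.6 K, V/F = 0.25

Adiabatic flash: solve Rachford–Rice at each trial T, then check hF = ψ·hV(T) + (1−ψ)·hL(T).
  T = 334.5 K: K = (1.482, 0.373), RR gives ψ = 0.204, H_out = 6.083 kJ/mol
  T = 375.9 K: K = (2.505, 0.611), RR gives ψ = 1.000, H_out = 33.692 kJ/mol
  T = 355.2 K: K = (1.956, 0.484), RR gives ψ = 0.808, H_out = 26.380 kJ/mol
  T = 344.9 K: K = (1.711, 0.427), RR gives ψ = 0.551, H_out = 17.808 kJ/mol
  T = 339.7 K: K = (1.594, 0.399), RR gives ψ = 0.396, H_out = 12.579 kJ/mol
  T = 337.1 K: K = (1.537, 0.386), RR gives ψ = 0.306, H_out = 9.539 kJ/mol
  T = 335.8 K: K = (1.510, 0.380), RR gives ψ = 0.257, H_out = 7.871 kJ/mol
Linear interpolation between T = 334.5 (H_out = 6.083) and T = 335.8 (H_out = 7.871) on hF = 7.618 gives T ≈ 335.6 K, at which ψ = 0.25.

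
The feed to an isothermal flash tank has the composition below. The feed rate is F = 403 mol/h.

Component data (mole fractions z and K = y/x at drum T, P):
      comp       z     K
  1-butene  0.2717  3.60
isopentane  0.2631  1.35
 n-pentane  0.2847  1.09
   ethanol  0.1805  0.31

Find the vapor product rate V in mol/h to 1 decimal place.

Rachford–Rice: g(V/F) = Σ zᵢ(Kᵢ−1)/(1+V/F(Kᵢ−1)) = 0.
Feasibility: ΣzᵢKᵢ = 1.6996, Σzᵢ/Kᵢ = 1.1138 — both > 1, two phases present.
Newton–Raphson from V/F = 0.5:
  V/F = 0.5000: g = 0.21988, g' = -0.5730 → V/F = 0.8838
  V/F = 0.8838: g = -0.01091, g' = -0.7541 → V/F = 0.8693
  V/F = 0.8693: g = -0.00017, g' = -0.7303 → V/F = 0.8691
Converged at V/F = 0.8691.
Then V = V/F·F = 0.8691·403 = 350.2 mol/h and L = F − V = 52.8 mol/h.

V = 350.2 mol/h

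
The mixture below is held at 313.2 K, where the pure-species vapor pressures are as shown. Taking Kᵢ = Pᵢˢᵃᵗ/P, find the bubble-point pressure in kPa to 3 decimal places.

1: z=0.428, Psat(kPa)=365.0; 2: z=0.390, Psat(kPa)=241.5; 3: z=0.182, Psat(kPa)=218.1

At the bubble point ψ → 0, so ΣzᵢKᵢ = 1 with Kᵢ = Pᵢˢᵃᵗ/P ⇒ P = ΣzᵢPᵢˢᵃᵗ.
P = 0.428·365.0 + 0.390·241.5 + 0.182·218.1 = 290.099 kPa

Pbub = 290.099 kPa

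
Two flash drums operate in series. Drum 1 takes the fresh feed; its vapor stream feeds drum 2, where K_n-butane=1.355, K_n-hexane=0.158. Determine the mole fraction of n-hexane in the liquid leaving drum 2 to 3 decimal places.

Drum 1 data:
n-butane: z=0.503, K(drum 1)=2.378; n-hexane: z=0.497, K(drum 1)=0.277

x_n-hexane (drum 2) = 0.297

Drum 1:
Binary case is linear: z₁(K₁−1)(1+ψ₁(K₂−1)) + z₂(K₂−1)(1+ψ₁(K₁−1)) = 0
⇒ ψ₁ = [z₁(K₁−1)+z₂(K₂−1)] / [−(K₁−1)(K₂−1)] = 0.3338/0.9963 = 0.335
Drum-1 compositions:
  n-butane: x = 0.344, y = 0.818
  n-hexane: x = 0.656, y = 0.182
Drum-2 feed = drum-1 vapor: z₂ = (0.8183, 0.1817).
Drum 2:
Material balance + equilibrium reduce to Σ zᵢ(Kᵢ−1)/(1+ψ₂(Kᵢ−1)) = 0.
g(0) = ΣzᵢKᵢ − 1 = 0.138 and g(1) = 1 − Σzᵢ/Kᵢ = -0.754, so a root lies in (0, 1).
Binary case is linear: z₁(K₁−1)(1+ψ₂(K₂−1)) + z₂(K₂−1)(1+ψ₂(K₁−1)) = 0
⇒ ψ₂ = [z₁(K₁−1)+z₂(K₂−1)] / [−(K₁−1)(K₂−1)] = 0.1375/0.2989 = 0.460
  n-butane: x = 0.703, y = 0.953
  n-hexane: x = 0.297, y = 0.047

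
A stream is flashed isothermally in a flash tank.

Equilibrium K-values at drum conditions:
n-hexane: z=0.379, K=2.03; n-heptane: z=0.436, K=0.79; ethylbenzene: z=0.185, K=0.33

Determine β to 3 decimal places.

β = 0.419

Material balance + equilibrium reduce to Σ zᵢ(Kᵢ−1)/(1+β(Kᵢ−1)) = 0.
g(0) = ΣzᵢKᵢ − 1 = 0.175 and g(1) = 1 − Σzᵢ/Kᵢ = -0.299, so a root lies in (0, 1).
Newton–Raphson from β = 0.38:
  β = 0.380: g = 0.0148, g' = -0.380 → β = 0.419
Converged at β = 0.419.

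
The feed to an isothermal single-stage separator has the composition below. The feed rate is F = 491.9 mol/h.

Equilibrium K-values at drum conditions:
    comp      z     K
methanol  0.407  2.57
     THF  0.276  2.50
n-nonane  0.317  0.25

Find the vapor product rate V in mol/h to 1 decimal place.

Rachford–Rice: g(β) = Σ zᵢ(Kᵢ−1)/(1+β(Kᵢ−1)) = 0.
Check two-phase: ΣzᵢKᵢ = 1.815 > 1 and Σzᵢ/Kᵢ = 1.537 > 1, so g(0) = 0.815 > 0 and g(1) = -0.537 < 0.
Newton–Raphson from β = 0.5:
  β = 0.500: g = 0.2141, g' = -0.974 → β = 0.720
  β = 0.720: g = -0.0177, g' = -1.207 → β = 0.705
Converged at β = 0.705.
Then V = β·F = 0.7050·491.9 = 346.8 mol/h and L = F − V = 145.1 mol/h.

V = 346.8 mol/h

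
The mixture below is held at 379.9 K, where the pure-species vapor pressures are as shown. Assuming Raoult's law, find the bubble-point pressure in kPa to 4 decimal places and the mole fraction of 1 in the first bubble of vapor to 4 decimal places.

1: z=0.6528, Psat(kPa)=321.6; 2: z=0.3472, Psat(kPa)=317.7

Pbub = 320.2459 kPa, y_1 = 0.6556

At the bubble point ψ → 0, so ΣzᵢKᵢ = 1 with Kᵢ = Pᵢˢᵃᵗ/P ⇒ P = ΣzᵢPᵢˢᵃᵗ.
P = 0.6528·321.6 + 0.3472·317.7 = 320.2459 kPa
yᵢ = zᵢPᵢˢᵃᵗ/P ⇒ y_1 = 0.6528·321.6/320.2459 = 0.6556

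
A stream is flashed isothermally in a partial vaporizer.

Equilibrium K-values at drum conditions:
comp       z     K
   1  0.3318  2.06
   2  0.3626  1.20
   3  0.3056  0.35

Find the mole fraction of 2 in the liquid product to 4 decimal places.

Let ψ = V/F and solve Σ zᵢ(Kᵢ−1)/(1+ψ(Kᵢ−1)) = 0.
Feasibility: ΣzᵢKᵢ = 1.2256, Σzᵢ/Kᵢ = 1.3364 — both > 1, two phases present.
Iterate (Newton) starting at ψ = 0.5:
  ψ = 0.5000: g = 0.00152, g' = -0.4546 → ψ = 0.5033
Converged at ψ = 0.5033.
Compositions from xᵢ = zᵢ/(1+ψ(Kᵢ−1)), yᵢ = Kᵢxᵢ:
  1: x = 0.2164, y = 0.4457
  2: x = 0.3294, y = 0.3953
  3: x = 0.4542, y = 0.1590

x_2 = 0.3294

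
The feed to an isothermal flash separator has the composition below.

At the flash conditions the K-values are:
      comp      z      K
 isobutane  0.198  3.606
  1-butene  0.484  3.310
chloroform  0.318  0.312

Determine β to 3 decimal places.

Let β = V/F and solve Σ zᵢ(Kᵢ−1)/(1+β(Kᵢ−1)) = 0.
Check two-phase: ΣzᵢKᵢ = 2.415 > 1 and Σzᵢ/Kᵢ = 1.220 > 1, so g(0) = 1.415 > 0 and g(1) = -0.220 < 0.
Newton iteration, β⁰ = 0.39:
  β = 0.390: g = 0.5451, g' = -1.327 → β = 0.801
  β = 0.801: g = 0.0722, g' = -1.206 → β = 0.861
  β = 0.861: g = -0.0032, g' = -1.322 → β = 0.858
Converged at β = 0.858.

β = 0.858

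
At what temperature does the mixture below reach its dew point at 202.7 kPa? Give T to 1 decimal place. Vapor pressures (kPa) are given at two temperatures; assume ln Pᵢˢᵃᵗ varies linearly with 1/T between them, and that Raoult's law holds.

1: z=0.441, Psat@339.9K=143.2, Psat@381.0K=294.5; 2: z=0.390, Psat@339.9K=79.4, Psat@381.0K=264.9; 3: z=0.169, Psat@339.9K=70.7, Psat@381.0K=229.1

Dew-point temperature: Σzᵢ·P/Pᵢˢᵃᵗ(T) = 1. Interpolate ln Pᵢˢᵃᵗ = aᵢ + bᵢ/T.
  T = 339.9 K: ΣzᵢP/Pᵢˢᵃᵗ = 2.1044
  T = 381.0 K: ΣzᵢP/Pᵢˢᵃᵗ = 0.7515
  T = 360.4 K: ΣzᵢP/Pᵢˢᵃᵗ = 1.2149
  T = 370.7 K: ΣzᵢP/Pᵢˢᵃᵗ = 0.9478
  T = 365.5 K: ΣzᵢP/Pᵢˢᵃᵗ = 1.0721
  T = 368.1 K: ΣzᵢP/Pᵢˢᵃᵗ = 1.0075
Interpolating between 368.1 K and 370.7 K gives T ≈ 368.4 K.

T = 368.4 K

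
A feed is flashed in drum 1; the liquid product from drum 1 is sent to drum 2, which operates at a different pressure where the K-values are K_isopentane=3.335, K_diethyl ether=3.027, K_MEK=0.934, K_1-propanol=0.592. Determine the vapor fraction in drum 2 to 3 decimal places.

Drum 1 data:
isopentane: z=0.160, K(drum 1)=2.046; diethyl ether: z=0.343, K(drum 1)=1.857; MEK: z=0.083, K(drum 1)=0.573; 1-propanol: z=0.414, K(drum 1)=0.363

V/F (drum 2) = 0.796

Drum 1:
Material balance + equilibrium reduce to Σ zᵢ(Kᵢ−1)/(1+ψ₁(Kᵢ−1)) = 0.
g(0) = ΣzᵢKᵢ − 1 = 0.162 and g(1) = 1 − Σzᵢ/Kᵢ = -0.548, so a root lies in (0, 1).
Newton iteration, ψ₁⁰ = 0.4:
  ψ₁ = 0.400: g = -0.0597, g' = -0.551 → ψ₁ = 0.292
  ψ₁ = 0.292: g = -0.0010, g' = -0.537 → ψ₁ = 0.290
Converged at ψ₁ = 0.290.
Drum-1 compositions:
  isopentane: x = 0.123, y = 0.251
  diethyl ether: x = 0.275, y = 0.510
  MEK: x = 0.095, y = 0.054
  1-propanol: x = 0.508, y = 0.184
Drum-2 feed = drum-1 liquid: z₂ = (0.1228, 0.2748, 0.0947, 0.5078).
Drum 2:
Newton–Raphson from ψ₂ = 0.5:
  ψ₂ = 0.500: g = 0.1421, g' = -0.555 → ψ₂ = 0.756
  ψ₂ = 0.756: g = 0.0174, g' = -0.441 → ψ₂ = 0.796
Converged at ψ₂ = 0.796.
  isopentane: x = 0.043, y = 0.143
  diethyl ether: x = 0.105, y = 0.318
  MEK: x = 0.100, y = 0.093
  1-propanol: x = 0.752, y = 0.445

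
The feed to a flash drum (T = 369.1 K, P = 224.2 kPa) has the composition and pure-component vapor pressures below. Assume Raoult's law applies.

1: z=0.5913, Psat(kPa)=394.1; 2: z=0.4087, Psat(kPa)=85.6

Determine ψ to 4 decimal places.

Raoult's law: Kᵢ = Pᵢˢᵃᵗ/P = Pᵢˢᵃᵗ/224.2.
  K_1 = 394.1/224.2 = 1.757806, K_2 = 85.6/224.2 = 0.381802
Let ψ = V/F and solve Σ zᵢ(Kᵢ−1)/(1+ψ(Kᵢ−1)) = 0.
Check two-phase: ΣzᵢKᵢ = 1.1954 > 1 and Σzᵢ/Kᵢ = 1.4068 > 1, so g(0) = 0.1954 > 0 and g(1) = -0.4068 < 0.
Newton iteration, ψ⁰ = 0.58:
  ψ = 0.5800: g = -0.08261, g' = -0.5435 → ψ = 0.4280
  ψ = 0.4280: g = -0.00521, g' = -0.4824 → ψ = 0.4172
Converged at ψ = 0.4172.

ψ = 0.4172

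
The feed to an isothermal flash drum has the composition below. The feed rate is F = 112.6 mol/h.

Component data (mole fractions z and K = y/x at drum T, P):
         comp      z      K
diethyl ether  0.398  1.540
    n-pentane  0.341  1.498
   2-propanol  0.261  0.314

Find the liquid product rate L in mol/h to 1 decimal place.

L = 47.8 mol/h

Rachford–Rice: g(V/F) = Σ zᵢ(Kᵢ−1)/(1+V/F(Kᵢ−1)) = 0.
Check two-phase: ΣzᵢKᵢ = 1.206 > 1 and Σzᵢ/Kᵢ = 1.317 > 1, so g(0) = 0.206 > 0 and g(1) = -0.317 < 0.
Iterate (Newton) starting at V/F = 0.45:
  V/F = 0.450: g = 0.0526, g' = -0.389 → V/F = 0.585
  V/F = 0.585: g = -0.0044, g' = -0.461 → V/F = 0.576
Converged at V/F = 0.576.
Then V = V/F·F = 0.5757·112.6 = 64.8 mol/h and L = F − V = 47.8 mol/h.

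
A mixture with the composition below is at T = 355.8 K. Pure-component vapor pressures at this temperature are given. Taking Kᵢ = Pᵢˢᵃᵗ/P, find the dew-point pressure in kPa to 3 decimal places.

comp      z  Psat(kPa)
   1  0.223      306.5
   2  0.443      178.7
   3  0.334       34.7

Pdew = 77.931 kPa

At the dew point ψ → 1, so Σzᵢ/Kᵢ = 1 with Kᵢ = Pᵢˢᵃᵗ/P ⇒ 1/P = Σzᵢ/Pᵢˢᵃᵗ.
1/P = 0.223/306.5 + 0.443/178.7 + 0.334/34.7 = 0.012832 ⇒ P = 77.931 kPa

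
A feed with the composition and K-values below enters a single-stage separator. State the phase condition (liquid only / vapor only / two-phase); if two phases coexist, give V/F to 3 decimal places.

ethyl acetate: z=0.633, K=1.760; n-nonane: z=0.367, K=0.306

ΣzᵢKᵢ = 1.226; Σzᵢ/Kᵢ = 1.559.
Both exceed 1, so a two-phase solution exists.
Binary case is linear: z₁(K₁−1)(1+ψ(K₂−1)) + z₂(K₂−1)(1+ψ(K₁−1)) = 0
⇒ ψ = [z₁(K₁−1)+z₂(K₂−1)] / [−(K₁−1)(K₂−1)] = 0.2264/0.5274 = 0.429

two-phase, V/F = 0.429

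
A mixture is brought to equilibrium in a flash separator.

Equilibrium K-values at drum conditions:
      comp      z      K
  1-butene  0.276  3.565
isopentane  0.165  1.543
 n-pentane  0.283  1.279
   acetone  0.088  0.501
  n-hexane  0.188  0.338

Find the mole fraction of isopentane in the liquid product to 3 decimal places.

x_isopentane = 0.114

Iterate (Newton) starting at β = 0.53:
  β = 0.530: g = 0.1870, g' = -0.608 → β = 0.837
  β = 0.837: g = -0.0042, g' = -0.700 → β = 0.831
Converged at β = 0.831.
Compositions from xᵢ = zᵢ/(1+β(Kᵢ−1)), yᵢ = Kᵢxᵢ:
  1-butene: x = 0.088, y = 0.314
  isopentane: x = 0.114, y = 0.175
  n-pentane: x = 0.230, y = 0.294
  acetone: x = 0.150, y = 0.075
  n-hexane: x = 0.418, y = 0.141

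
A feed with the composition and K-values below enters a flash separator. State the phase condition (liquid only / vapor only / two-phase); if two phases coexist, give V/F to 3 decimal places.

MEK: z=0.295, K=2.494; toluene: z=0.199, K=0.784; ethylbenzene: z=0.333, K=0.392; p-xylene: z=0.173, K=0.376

ΣzᵢKᵢ = 1.087; Σzᵢ/Kᵢ = 1.682.
Both exceed 1, so a two-phase solution exists.
Newton iteration, ψ⁰ = 0.65:
  ψ = 0.650: g = -0.3428, g' = -0.709 → ψ = 0.167
  ψ = 0.167: g = -0.0375, g' = -0.668 → ψ = 0.111
  ψ = 0.111: g = 0.0012, g' = -0.714 → ψ = 0.112
Converged at ψ = 0.112.

two-phase, V/F = 0.112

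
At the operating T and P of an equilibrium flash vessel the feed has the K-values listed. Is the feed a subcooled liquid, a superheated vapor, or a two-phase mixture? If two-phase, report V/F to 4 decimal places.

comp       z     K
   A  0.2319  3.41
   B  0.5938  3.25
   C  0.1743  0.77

ΣzᵢKᵢ = 2.8548; Σzᵢ/Kᵢ = 0.4771.
Since Σzᵢ/Kᵢ < 1 the mixture is above its dew point — single vapor phase.

superheated vapor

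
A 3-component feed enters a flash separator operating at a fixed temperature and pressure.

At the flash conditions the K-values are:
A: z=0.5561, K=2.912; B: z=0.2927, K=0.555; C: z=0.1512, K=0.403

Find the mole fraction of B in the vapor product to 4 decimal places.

Let β = V/F and solve Σ zᵢ(Kᵢ−1)/(1+β(Kᵢ−1)) = 0.
Check two-phase: ΣzᵢKᵢ = 1.8427 > 1 and Σzᵢ/Kᵢ = 1.0935 > 1, so g(0) = 0.8427 > 0 and g(1) = -0.0935 < 0.
Newton iteration, β⁰ = 0.5:
  β = 0.5000: g = 0.24739, g' = -0.7368 → β = 0.8358
  β = 0.8358: g = 0.02172, g' = -0.6628 → β = 0.8686
  β = 0.8686: g = -0.00017, g' = -0.6736 → β = 0.8683
Converged at β = 0.8683.
Compositions from xᵢ = zᵢ/(1+β(Kᵢ−1)), yᵢ = Kᵢxᵢ:
  A: x = 0.2090, y = 0.6087
  B: x = 0.4770, y = 0.2647
  C: x = 0.3139, y = 0.1265

y_B = 0.2647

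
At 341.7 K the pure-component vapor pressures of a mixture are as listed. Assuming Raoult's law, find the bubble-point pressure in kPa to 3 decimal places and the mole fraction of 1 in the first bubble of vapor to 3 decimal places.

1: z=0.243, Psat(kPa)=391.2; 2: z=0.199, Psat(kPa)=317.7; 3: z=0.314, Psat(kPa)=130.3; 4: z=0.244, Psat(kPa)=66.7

At the bubble point ψ → 0, so ΣzᵢKᵢ = 1 with Kᵢ = Pᵢˢᵃᵗ/P ⇒ P = ΣzᵢPᵢˢᵃᵗ.
P = 0.243·391.2 + 0.199·317.7 + 0.314·130.3 + 0.244·66.7 = 215.473 kPa
yᵢ = zᵢPᵢˢᵃᵗ/P ⇒ y_1 = 0.243·391.2/215.473 = 0.441

Pbub = 215.473 kPa, y_1 = 0.441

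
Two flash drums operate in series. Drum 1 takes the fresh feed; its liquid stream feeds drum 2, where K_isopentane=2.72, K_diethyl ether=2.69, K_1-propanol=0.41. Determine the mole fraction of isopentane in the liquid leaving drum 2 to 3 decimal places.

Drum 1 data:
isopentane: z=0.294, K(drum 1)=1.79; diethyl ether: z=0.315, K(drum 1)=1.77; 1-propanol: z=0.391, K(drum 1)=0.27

x_isopentane (drum 2) = 0.123

Drum 1:
Rachford–Rice: g(ψ₁) = Σ zᵢ(Kᵢ−1)/(1+ψ₁(Kᵢ−1)) = 0.
Feasibility: ΣzᵢKᵢ = 1.189, Σzᵢ/Kᵢ = 1.790 — both > 1, two phases present.
Iterate (Newton) starting at ψ₁ = 0.5:
  ψ₁ = 0.500: g = -0.1079, g' = -0.708 → ψ₁ = 0.348
  ψ₁ = 0.348: g = -0.0090, g' = -0.603 → ψ₁ = 0.333
Converged at ψ₁ = 0.333.
Drum-1 compositions:
  isopentane: x = 0.233, y = 0.417
  diethyl ether: x = 0.251, y = 0.444
  1-propanol: x = 0.516, y = 0.139
Drum-2 feed = drum-1 liquid: z₂ = (0.2328, 0.2508, 0.5164).
Drum 2:
Rachford–Rice: g(ψ₂) = Σ zᵢ(Kᵢ−1)/(1+ψ₂(Kᵢ−1)) = 0.
Feasibility: ΣzᵢKᵢ = 1.520, Σzᵢ/Kᵢ = 1.438 — both > 1, two phases present.
Newton iteration, ψ₂⁰ = 0.32:
  ψ₂ = 0.320: g = 0.1577, g' = -0.861 → ψ₂ = 0.503
  ψ₂ = 0.503: g = 0.0104, g' = -0.771 → ψ₂ = 0.517
Converged at ψ₂ = 0.517.
  isopentane: x = 0.123, y = 0.335
  diethyl ether: x = 0.134, y = 0.360
  1-propanol: x = 0.743, y = 0.305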